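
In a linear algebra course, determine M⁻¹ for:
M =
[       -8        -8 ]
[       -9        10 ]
det(M) = -152
M⁻¹ =
[    -5/76     -1/19 ]
[   -9/152      1/19 ]

For a 2×2 matrix M = [[a, b], [c, d]] with det(M) ≠ 0, M⁻¹ = (1/det(M)) * [[d, -b], [-c, a]].
det(M) = (-8)*(10) - (-8)*(-9) = -80 - 72 = -152.
M⁻¹ = (1/-152) * [[10, 8], [9, -8]].
Dividing each entry by -152 and reducing:
M⁻¹ =
[    -5/76     -1/19 ]
[   -9/152      1/19 ]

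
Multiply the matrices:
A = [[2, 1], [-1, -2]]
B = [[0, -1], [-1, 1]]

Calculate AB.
[[-1, -1], [2, -1]]

Each entry (i,j) of AB = sum over k of A[i][k]*B[k][j].
(AB)[0][0] = (2)*(0) + (1)*(-1) = -1
(AB)[0][1] = (2)*(-1) + (1)*(1) = -1
(AB)[1][0] = (-1)*(0) + (-2)*(-1) = 2
(AB)[1][1] = (-1)*(-1) + (-2)*(1) = -1
AB = [[-1, -1], [2, -1]]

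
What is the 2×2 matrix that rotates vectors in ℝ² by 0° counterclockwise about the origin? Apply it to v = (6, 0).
R = [[1, 0], [0, 1]]; R·v = (6, 0)

A counterclockwise rotation by angle θ in ℝ² has matrix R(θ) = [[cos θ, -sin θ], [sin θ, cos θ]].
For θ = 0°: cos θ = 1, sin θ = 0.
R(0°) = [[1, 0], [0, 1]].
R·v = [1·6 + (0)·0, 0·6 + 1·0] = (6, 0).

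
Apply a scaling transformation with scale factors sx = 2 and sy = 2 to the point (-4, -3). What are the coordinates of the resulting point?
(-8, -6)

Scaling matrix:
[[2, 0], [0, 2]]
Result: (-4 × 2, -3 × 2) = (-8, -6)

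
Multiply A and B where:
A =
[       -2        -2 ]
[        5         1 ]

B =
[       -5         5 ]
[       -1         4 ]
AB =
[       12       -18 ]
[      -26        29 ]

Matrix multiplication: (AB)[i][j] = sum over k of A[i][k] * B[k][j].
  (AB)[0][0] = (-2)*(-5) + (-2)*(-1) = 12
  (AB)[0][1] = (-2)*(5) + (-2)*(4) = -18
  (AB)[1][0] = (5)*(-5) + (1)*(-1) = -26
  (AB)[1][1] = (5)*(5) + (1)*(4) = 29
AB =
[       12       -18 ]
[      -26        29 ]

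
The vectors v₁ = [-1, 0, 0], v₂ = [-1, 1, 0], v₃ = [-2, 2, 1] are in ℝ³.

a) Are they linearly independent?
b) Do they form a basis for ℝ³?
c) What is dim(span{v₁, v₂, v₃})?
Yes independent, yes basis, dim = 3

Stack v₁, v₂, v₃ as rows of a 3×3 matrix.
[[-1, 0, 0]; [-1, 1, 0]; [-2, 2, 1]] is already lower triangular with nonzero diagonal entries (-1, 1, 1), so its determinant is the product of the diagonal entries, det = (-1)·(1)·(1) = -1 ≠ 0, and the rows are linearly independent.
Three linearly independent vectors in ℝ³ form a basis for ℝ³, so dim(span{v₁,v₂,v₃}) = 3.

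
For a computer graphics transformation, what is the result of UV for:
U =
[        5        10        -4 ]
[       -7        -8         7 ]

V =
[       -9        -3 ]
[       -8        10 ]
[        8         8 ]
UV =
[     -157        53 ]
[      183        -3 ]

Matrix multiplication: (UV)[i][j] = sum over k of U[i][k] * V[k][j].
  (UV)[0][0] = (5)*(-9) + (10)*(-8) + (-4)*(8) = -157
  (UV)[0][1] = (5)*(-3) + (10)*(10) + (-4)*(8) = 53
  (UV)[1][0] = (-7)*(-9) + (-8)*(-8) + (7)*(8) = 183
  (UV)[1][1] = (-7)*(-3) + (-8)*(10) + (7)*(8) = -3
UV =
[     -157        53 ]
[      183        -3 ]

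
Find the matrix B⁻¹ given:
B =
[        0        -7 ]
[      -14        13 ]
det(B) = -98
B⁻¹ =
[   -13/98     -1/14 ]
[     -1/7         0 ]

For a 2×2 matrix B = [[a, b], [c, d]] with det(B) ≠ 0, B⁻¹ = (1/det(B)) * [[d, -b], [-c, a]].
det(B) = (0)*(13) - (-7)*(-14) = 0 - 98 = -98.
B⁻¹ = (1/-98) * [[13, 7], [14, 0]].
Dividing each entry by -98 and reducing:
B⁻¹ =
[   -13/98     -1/14 ]
[     -1/7         0 ]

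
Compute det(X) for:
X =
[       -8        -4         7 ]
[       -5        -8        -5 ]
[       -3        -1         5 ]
det(X) = 67

Expand along row 0 (cofactor expansion): det(X) = a*(e*i - f*h) - b*(d*i - f*g) + c*(d*h - e*g), where the 3×3 is [[a, b, c], [d, e, f], [g, h, i]].
Minor M_00 = (-8)*(5) - (-5)*(-1) = -40 - 5 = -45.
Minor M_01 = (-5)*(5) - (-5)*(-3) = -25 - 15 = -40.
Minor M_02 = (-5)*(-1) - (-8)*(-3) = 5 - 24 = -19.
det(X) = (-8)*(-45) - (-4)*(-40) + (7)*(-19) = 360 - 160 - 133 = 67.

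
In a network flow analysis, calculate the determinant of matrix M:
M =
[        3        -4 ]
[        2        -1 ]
det(M) = 5

For a 2×2 matrix [[a, b], [c, d]], det = a*d - b*c.
det(M) = (3)*(-1) - (-4)*(2) = -3 + 8 = 5.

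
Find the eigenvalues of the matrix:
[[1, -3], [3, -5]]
λ = -2 and λ = -2

Characteristic equation: det(A - λI) = 0
λ² - (trace)λ + (det) = 0
λ² - (-4)λ + (4) = 0
λ² + 4λ + 4 = 0
Solving: λ = -2, -2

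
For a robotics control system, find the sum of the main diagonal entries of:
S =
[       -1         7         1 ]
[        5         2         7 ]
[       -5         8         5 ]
tr(S) = -1 + 2 + 5 = 6

The trace of a square matrix is the sum of its diagonal entries.
Diagonal entries of S: S[0][0] = -1, S[1][1] = 2, S[2][2] = 5.
tr(S) = -1 + 2 + 5 = 6.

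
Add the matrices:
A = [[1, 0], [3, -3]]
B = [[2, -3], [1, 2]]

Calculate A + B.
[[3, -3], [4, -1]]

Add corresponding elements:
(1)+(2)=3
(0)+(-3)=-3
(3)+(1)=4
(-3)+(2)=-1
A + B = [[3, -3], [4, -1]]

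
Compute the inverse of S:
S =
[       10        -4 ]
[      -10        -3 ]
det(S) = -70
S⁻¹ =
[     3/70     -2/35 ]
[     -1/7      -1/7 ]

For a 2×2 matrix S = [[a, b], [c, d]] with det(S) ≠ 0, S⁻¹ = (1/det(S)) * [[d, -b], [-c, a]].
det(S) = (10)*(-3) - (-4)*(-10) = -30 - 40 = -70.
S⁻¹ = (1/-70) * [[-3, 4], [10, 10]].
Dividing each entry by -70 and reducing:
S⁻¹ =
[     3/70     -2/35 ]
[     -1/7      -1/7 ]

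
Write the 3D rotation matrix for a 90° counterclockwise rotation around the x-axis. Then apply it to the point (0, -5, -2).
R = [[1, 0, 0], [0, 0, -1], [0, 1, 0]]; R·(0, -5, -2) = (0, 2, -5)

Rotation matrix for 90° around x-axis:
cos(90°) = 0, sin(90°) = 1
R = [[1, 0, 0], [0, 0, -1], [0, 1, 0]]
Apply to (0, -5, -2): R·[0, -5, -2]ᵀ = (0, 2, -5)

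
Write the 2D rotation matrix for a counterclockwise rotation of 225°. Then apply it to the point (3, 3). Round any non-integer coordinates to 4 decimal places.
R = [[-√2/2, √2/2], [-√2/2, -√2/2]]; R·(3, 3) = (0.0000, -4.2426)

Rotation matrix formula: R(θ) = [[cos θ, -sin θ], [sin θ, cos θ]]
For θ = 225°:
cos(225°) = -√2/2
sin(225°) = -√2/2
R = [[-√2/2, √2/2], [-√2/2, -√2/2]]
Apply to (3, 3): [-√2/2·3 + (√2/2)·3, -√2/2·3 + -√2/2·3] = (0.0000, -4.2426)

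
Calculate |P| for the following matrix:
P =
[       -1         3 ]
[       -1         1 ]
det(P) = 2

For a 2×2 matrix [[a, b], [c, d]], det = a*d - b*c.
det(P) = (-1)*(1) - (3)*(-1) = -1 + 3 = 2.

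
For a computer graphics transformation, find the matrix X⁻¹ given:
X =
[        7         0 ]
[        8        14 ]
det(X) = 98
X⁻¹ =
[      1/7         0 ]
[    -4/49      1/14 ]

For a 2×2 matrix X = [[a, b], [c, d]] with det(X) ≠ 0, X⁻¹ = (1/det(X)) * [[d, -b], [-c, a]].
det(X) = (7)*(14) - (0)*(8) = 98 - 0 = 98.
X⁻¹ = (1/98) * [[14, 0], [-8, 7]].
Dividing each entry by 98 and reducing:
X⁻¹ =
[      1/7         0 ]
[    -4/49      1/14 ]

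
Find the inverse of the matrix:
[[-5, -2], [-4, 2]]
[[-1/9, -1/9], [-2/9, 5/18]]

For [[a,b],[c,d]], inverse = (1/det)·[[d,-b],[-c,a]]
det = -5·2 - -2·-4 = -18
Inverse = (1/-18)·[[2, 2], [4, -5]]
        = [[-1/9, -1/9], [-2/9, 5/18]]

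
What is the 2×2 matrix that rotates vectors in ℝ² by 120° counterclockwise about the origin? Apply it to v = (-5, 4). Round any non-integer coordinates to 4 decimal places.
R = [[-1/2, -√3/2], [√3/2, -1/2]]; R·v = (-0.9641, -6.3301)

A counterclockwise rotation by angle θ in ℝ² has matrix R(θ) = [[cos θ, -sin θ], [sin θ, cos θ]].
For θ = 120°: cos θ = -1/2, sin θ = √3/2.
R(120°) = [[-1/2, -√3/2], [√3/2, -1/2]].
R·v = [-1/2·-5 + (-√3/2)·4, √3/2·-5 + -1/2·4] = (-0.9641, -6.3301).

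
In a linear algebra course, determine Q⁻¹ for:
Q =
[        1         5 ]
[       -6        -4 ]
det(Q) = 26
Q⁻¹ =
[    -2/13     -5/26 ]
[     3/13      1/26 ]

For a 2×2 matrix Q = [[a, b], [c, d]] with det(Q) ≠ 0, Q⁻¹ = (1/det(Q)) * [[d, -b], [-c, a]].
det(Q) = (1)*(-4) - (5)*(-6) = -4 + 30 = 26.
Q⁻¹ = (1/26) * [[-4, -5], [6, 1]].
Dividing each entry by 26 and reducing:
Q⁻¹ =
[    -2/13     -5/26 ]
[     3/13      1/26 ]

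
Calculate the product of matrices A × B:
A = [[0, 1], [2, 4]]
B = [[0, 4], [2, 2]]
[[2, 2], [8, 16]]

Matrix multiplication:
C[0][0] = 0×0 + 1×2 = 2
C[0][1] = 0×4 + 1×2 = 2
C[1][0] = 2×0 + 4×2 = 8
C[1][1] = 2×4 + 4×2 = 16
Result: [[2, 2], [8, 16]]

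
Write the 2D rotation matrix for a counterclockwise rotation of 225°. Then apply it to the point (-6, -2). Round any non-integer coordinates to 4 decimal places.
R = [[-√2/2, √2/2], [-√2/2, -√2/2]]; R·(-6, -2) = (2.8284, 5.6569)

Rotation matrix formula: R(θ) = [[cos θ, -sin θ], [sin θ, cos θ]]
For θ = 225°:
cos(225°) = -√2/2
sin(225°) = -√2/2
R = [[-√2/2, √2/2], [-√2/2, -√2/2]]
Apply to (-6, -2): [-√2/2·-6 + (√2/2)·-2, -√2/2·-6 + -√2/2·-2] = (2.8284, 5.6569)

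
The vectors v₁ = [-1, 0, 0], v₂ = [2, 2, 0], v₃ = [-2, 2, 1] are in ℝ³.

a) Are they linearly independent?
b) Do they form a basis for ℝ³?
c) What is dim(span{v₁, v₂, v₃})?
Yes independent, yes basis, dim = 3

Stack v₁, v₂, v₃ as rows of a 3×3 matrix.
[[-1, 0, 0]; [2, 2, 0]; [-2, 2, 1]] is already lower triangular with nonzero diagonal entries (-1, 2, 1), so its determinant is the product of the diagonal entries, det = (-1)·(2)·(1) = -2 ≠ 0, and the rows are linearly independent.
Three linearly independent vectors in ℝ³ form a basis for ℝ³, so dim(span{v₁,v₂,v₃}) = 3.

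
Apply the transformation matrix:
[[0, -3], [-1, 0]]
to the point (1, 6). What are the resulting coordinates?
(-18, -1)

Matrix multiplication:
[[0, -3], [-1, 0]] × [1, 6]ᵀ
= [0×1 + -3×6, -1×1 + 0×6]ᵀ
= [-18.0000, -1.0000]ᵀ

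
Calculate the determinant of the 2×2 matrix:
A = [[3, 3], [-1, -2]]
-3

For A = [[a, b], [c, d]], det(A) = a*d - b*c.
det(A) = (3)*(-2) - (3)*(-1) = -6 - -3 = -3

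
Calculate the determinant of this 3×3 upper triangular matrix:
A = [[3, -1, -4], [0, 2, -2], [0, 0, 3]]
18

The determinant of a triangular matrix is the product of its diagonal entries (the off-diagonal entries above the diagonal do not affect it).
det(A) = (3) * (2) * (3) = 18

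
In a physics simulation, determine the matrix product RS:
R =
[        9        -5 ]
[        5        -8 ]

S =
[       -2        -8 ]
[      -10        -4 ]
RS =
[       32       -52 ]
[       70        -8 ]

Matrix multiplication: (RS)[i][j] = sum over k of R[i][k] * S[k][j].
  (RS)[0][0] = (9)*(-2) + (-5)*(-10) = 32
  (RS)[0][1] = (9)*(-8) + (-5)*(-4) = -52
  (RS)[1][0] = (5)*(-2) + (-8)*(-10) = 70
  (RS)[1][1] = (5)*(-8) + (-8)*(-4) = -8
RS =
[       32       -52 ]
[       70        -8 ]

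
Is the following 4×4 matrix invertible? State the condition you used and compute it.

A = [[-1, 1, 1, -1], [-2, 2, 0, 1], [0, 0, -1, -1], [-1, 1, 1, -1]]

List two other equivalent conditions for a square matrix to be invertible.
No, not invertible; det(A) = 0 (two rows are equal, so the rows are linearly dependent). Equivalent conditions (failing for this A): rank(A) < 4; Ax = 0 has non-trivial solutions; 0 is an eigenvalue; the columns are linearly dependent.

To check invertibility, compute det(A).
In this matrix, row 0 and the last row are identical, so one row is a scalar multiple of another and the rows are linearly dependent.
A matrix with linearly dependent rows has det = 0 and is not invertible.
Equivalent failed conditions:
- rank(A) < 4.
- Ax = 0 has non-trivial solutions.
- 0 is an eigenvalue.
- The columns are linearly dependent.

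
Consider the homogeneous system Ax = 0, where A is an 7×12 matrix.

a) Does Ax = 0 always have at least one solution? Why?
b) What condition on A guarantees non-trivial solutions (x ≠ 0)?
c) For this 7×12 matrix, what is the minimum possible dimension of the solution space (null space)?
a) Yes, x = 0 is always a solution. b) When A has linearly dependent columns (rank < n). c) Minimum nullity = 5.

a) x = 0 satisfies A·0 = 0, so the zero vector is always a solution.
b) Non-trivial solutions exist iff the columns of A are linearly dependent, equivalently rank(A) < n (the number of columns).
c) By rank-nullity, rank(A) + nullity(A) = n = 12. Since A has only 7 rows, rank(A) ≤ 7, so nullity(A) ≥ 12 - 7 = 5.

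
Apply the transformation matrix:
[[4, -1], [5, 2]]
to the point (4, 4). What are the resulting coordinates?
(12, 28)

Matrix multiplication:
[[4, -1], [5, 2]] × [4, 4]ᵀ
= [4×4 + -1×4, 5×4 + 2×4]ᵀ
= [12.0000, 28.0000]ᵀ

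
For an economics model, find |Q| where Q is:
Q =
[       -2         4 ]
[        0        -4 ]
det(Q) = 8

For a 2×2 matrix [[a, b], [c, d]], det = a*d - b*c.
det(Q) = (-2)*(-4) - (4)*(0) = 8 - 0 = 8.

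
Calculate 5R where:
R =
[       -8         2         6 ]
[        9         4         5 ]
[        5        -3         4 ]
5R =
[      -40        10        30 ]
[       45        20        25 ]
[       25       -15        20 ]

Scalar multiplication is elementwise: (5R)[i][j] = 5 * R[i][j].
  (5R)[0][0] = 5 * (-8) = -40
  (5R)[0][1] = 5 * (2) = 10
  (5R)[0][2] = 5 * (6) = 30
  (5R)[1][0] = 5 * (9) = 45
  (5R)[1][1] = 5 * (4) = 20
  (5R)[1][2] = 5 * (5) = 25
  (5R)[2][0] = 5 * (5) = 25
  (5R)[2][1] = 5 * (-3) = -15
  (5R)[2][2] = 5 * (4) = 20
5R =
[      -40        10        30 ]
[       45        20        25 ]
[       25       -15        20 ]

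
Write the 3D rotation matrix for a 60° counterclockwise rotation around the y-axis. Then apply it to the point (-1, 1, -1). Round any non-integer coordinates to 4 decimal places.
R = [[1/2, 0, √3/2], [0, 1, 0], [-√3/2, 0, 1/2]]; R·(-1, 1, -1) = (-1.3660, 1.0000, 0.3660)

Rotation matrix for 60° around y-axis:
cos(60°) = 1/2, sin(60°) = √3/2
R = [[1/2, 0, √3/2], [0, 1, 0], [-√3/2, 0, 1/2]]
Apply to (-1, 1, -1): R·[-1, 1, -1]ᵀ = (-1.3660, 1.0000, 0.3660)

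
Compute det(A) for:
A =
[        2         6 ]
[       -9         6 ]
det(A) = 66

For a 2×2 matrix [[a, b], [c, d]], det = a*d - b*c.
det(A) = (2)*(6) - (6)*(-9) = 12 + 54 = 66.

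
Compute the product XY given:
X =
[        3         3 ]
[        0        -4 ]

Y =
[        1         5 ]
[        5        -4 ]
XY =
[       18         3 ]
[      -20        16 ]

Matrix multiplication: (XY)[i][j] = sum over k of X[i][k] * Y[k][j].
  (XY)[0][0] = (3)*(1) + (3)*(5) = 18
  (XY)[0][1] = (3)*(5) + (3)*(-4) = 3
  (XY)[1][0] = (0)*(1) + (-4)*(5) = -20
  (XY)[1][1] = (0)*(5) + (-4)*(-4) = 16
XY =
[       18         3 ]
[      -20        16 ]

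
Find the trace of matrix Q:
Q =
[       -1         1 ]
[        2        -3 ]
tr(Q) = -1 - 3 = -4

The trace of a square matrix is the sum of its diagonal entries.
Diagonal entries of Q: Q[0][0] = -1, Q[1][1] = -3.
tr(Q) = -1 - 3 = -4.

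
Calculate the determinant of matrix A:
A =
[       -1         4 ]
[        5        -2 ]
det(A) = -18

For a 2×2 matrix [[a, b], [c, d]], det = a*d - b*c.
det(A) = (-1)*(-2) - (4)*(5) = 2 - 20 = -18.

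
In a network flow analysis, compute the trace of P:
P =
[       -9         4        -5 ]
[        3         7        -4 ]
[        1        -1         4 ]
tr(P) = -9 + 7 + 4 = 2

The trace of a square matrix is the sum of its diagonal entries.
Diagonal entries of P: P[0][0] = -9, P[1][1] = 7, P[2][2] = 4.
tr(P) = -9 + 7 + 4 = 2.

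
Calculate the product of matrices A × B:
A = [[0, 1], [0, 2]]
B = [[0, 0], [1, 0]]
[[1, 0], [2, 0]]

Matrix multiplication:
C[0][0] = 0×0 + 1×1 = 1
C[0][1] = 0×0 + 1×0 = 0
C[1][0] = 0×0 + 2×1 = 2
C[1][1] = 0×0 + 2×0 = 0
Result: [[1, 0], [2, 0]]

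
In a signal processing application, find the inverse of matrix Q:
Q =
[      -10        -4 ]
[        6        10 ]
det(Q) = -76
Q⁻¹ =
[    -5/38     -1/19 ]
[     3/38      5/38 ]

For a 2×2 matrix Q = [[a, b], [c, d]] with det(Q) ≠ 0, Q⁻¹ = (1/det(Q)) * [[d, -b], [-c, a]].
det(Q) = (-10)*(10) - (-4)*(6) = -100 + 24 = -76.
Q⁻¹ = (1/-76) * [[10, 4], [-6, -10]].
Dividing each entry by -76 and reducing:
Q⁻¹ =
[    -5/38     -1/19 ]
[     3/38      5/38 ]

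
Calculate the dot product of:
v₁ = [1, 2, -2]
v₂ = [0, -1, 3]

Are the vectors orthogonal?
-8, No

The dot product is the sum of products of corresponding components.
v₁·v₂ = (1)*(0) + (2)*(-1) + (-2)*(3) = 0 - 2 - 6 = -8.
Two vectors are orthogonal iff their dot product is 0; here the dot product is -8, so the vectors are not orthogonal.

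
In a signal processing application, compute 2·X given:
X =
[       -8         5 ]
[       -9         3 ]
2X =
[      -16        10 ]
[      -18         6 ]

Scalar multiplication is elementwise: (2X)[i][j] = 2 * X[i][j].
  (2X)[0][0] = 2 * (-8) = -16
  (2X)[0][1] = 2 * (5) = 10
  (2X)[1][0] = 2 * (-9) = -18
  (2X)[1][1] = 2 * (3) = 6
2X =
[      -16        10 ]
[      -18         6 ]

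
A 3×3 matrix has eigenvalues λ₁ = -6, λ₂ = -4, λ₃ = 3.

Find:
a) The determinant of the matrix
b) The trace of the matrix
det = 72, trace = -7

Two standard eigenvalue identities:
- det(A) equals the product of the eigenvalues (counted with multiplicity).
- trace(A) equals the sum of the eigenvalues.
det(A) = (-6)*(-4)*(3) = 72.
trace(A) = -6 - 4 + 3 = -7.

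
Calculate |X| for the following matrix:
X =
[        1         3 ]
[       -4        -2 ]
det(X) = 10

For a 2×2 matrix [[a, b], [c, d]], det = a*d - b*c.
det(X) = (1)*(-2) - (3)*(-4) = -2 + 12 = 10.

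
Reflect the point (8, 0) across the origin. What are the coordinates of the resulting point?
(-8, 0)

Reflection across origin: (8, 0) → (-8, 0)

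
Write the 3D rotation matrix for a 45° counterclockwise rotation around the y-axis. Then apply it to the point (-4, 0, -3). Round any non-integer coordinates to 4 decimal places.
R = [[√2/2, 0, √2/2], [0, 1, 0], [-√2/2, 0, √2/2]]; R·(-4, 0, -3) = (-4.9497, 0.0000, 0.7071)

Rotation matrix for 45° around y-axis:
cos(45°) = √2/2, sin(45°) = √2/2
R = [[√2/2, 0, √2/2], [0, 1, 0], [-√2/2, 0, √2/2]]
Apply to (-4, 0, -3): R·[-4, 0, -3]ᵀ = (-4.9497, 0.0000, 0.7071)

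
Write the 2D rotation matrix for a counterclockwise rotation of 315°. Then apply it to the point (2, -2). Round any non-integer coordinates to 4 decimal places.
R = [[√2/2, √2/2], [-√2/2, √2/2]]; R·(2, -2) = (0.0000, -2.8284)

Rotation matrix formula: R(θ) = [[cos θ, -sin θ], [sin θ, cos θ]]
For θ = 315°:
cos(315°) = √2/2
sin(315°) = -√2/2
R = [[√2/2, √2/2], [-√2/2, √2/2]]
Apply to (2, -2): [√2/2·2 + (√2/2)·-2, -√2/2·2 + √2/2·-2] = (0.0000, -2.8284)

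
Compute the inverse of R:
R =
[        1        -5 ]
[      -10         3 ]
det(R) = -47
R⁻¹ =
[    -3/47     -5/47 ]
[   -10/47     -1/47 ]

For a 2×2 matrix R = [[a, b], [c, d]] with det(R) ≠ 0, R⁻¹ = (1/det(R)) * [[d, -b], [-c, a]].
det(R) = (1)*(3) - (-5)*(-10) = 3 - 50 = -47.
R⁻¹ = (1/-47) * [[3, 5], [10, 1]].
Dividing each entry by -47 and reducing:
R⁻¹ =
[    -3/47     -5/47 ]
[   -10/47     -1/47 ]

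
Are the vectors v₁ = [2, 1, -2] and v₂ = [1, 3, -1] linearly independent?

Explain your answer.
Yes, linearly independent

Two vectors are linearly dependent iff one is a scalar multiple of the other.
No single scalar k satisfies v₂ = k·v₁ (the ratios of corresponding entries disagree), so v₁ and v₂ are linearly independent.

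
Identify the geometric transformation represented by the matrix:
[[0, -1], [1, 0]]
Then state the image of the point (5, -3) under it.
rotation by 90° counterclockwise; image of (5, -3) is (3, 5)

This matches the form [[cos θ, -sin θ], [sin θ, cos θ]] of a rotation matrix; reading off cos θ and sin θ gives the angle.
The matrix [[0, -1], [1, 0]] represents: rotation by 90° counterclockwise.
Applying it to (5, -3): [0·5 + -1·-3, 1·5 + 0·-3] = (3, 5).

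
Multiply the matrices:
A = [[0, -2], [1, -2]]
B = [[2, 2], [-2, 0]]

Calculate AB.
[[4, 0], [6, 2]]

Each entry (i,j) of AB = sum over k of A[i][k]*B[k][j].
(AB)[0][0] = (0)*(2) + (-2)*(-2) = 4
(AB)[0][1] = (0)*(2) + (-2)*(0) = 0
(AB)[1][0] = (1)*(2) + (-2)*(-2) = 6
(AB)[1][1] = (1)*(2) + (-2)*(0) = 2
AB = [[4, 0], [6, 2]]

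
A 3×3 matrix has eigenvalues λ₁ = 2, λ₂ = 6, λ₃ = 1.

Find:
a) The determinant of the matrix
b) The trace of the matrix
det = 12, trace = 9

Two standard eigenvalue identities:
- det(A) equals the product of the eigenvalues (counted with multiplicity).
- trace(A) equals the sum of the eigenvalues.
det(A) = (2)*(6)*(1) = 12.
trace(A) = 2 + 6 + 1 = 9.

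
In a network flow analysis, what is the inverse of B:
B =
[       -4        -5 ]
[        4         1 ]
det(B) = 16
B⁻¹ =
[     1/16      5/16 ]
[     -1/4      -1/4 ]

For a 2×2 matrix B = [[a, b], [c, d]] with det(B) ≠ 0, B⁻¹ = (1/det(B)) * [[d, -b], [-c, a]].
det(B) = (-4)*(1) - (-5)*(4) = -4 + 20 = 16.
B⁻¹ = (1/16) * [[1, 5], [-4, -4]].
Dividing each entry by 16 and reducing:
B⁻¹ =
[     1/16      5/16 ]
[     -1/4      -1/4 ]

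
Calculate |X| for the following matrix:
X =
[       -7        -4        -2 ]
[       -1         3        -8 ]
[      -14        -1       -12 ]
det(X) = -178

Expand along row 0 (cofactor expansion): det(X) = a*(e*i - f*h) - b*(d*i - f*g) + c*(d*h - e*g), where the 3×3 is [[a, b, c], [d, e, f], [g, h, i]].
Minor M_00 = (3)*(-12) - (-8)*(-1) = -36 - 8 = -44.
Minor M_01 = (-1)*(-12) - (-8)*(-14) = 12 - 112 = -100.
Minor M_02 = (-1)*(-1) - (3)*(-14) = 1 + 42 = 43.
det(X) = (-7)*(-44) - (-4)*(-100) + (-2)*(43) = 308 - 400 - 86 = -178.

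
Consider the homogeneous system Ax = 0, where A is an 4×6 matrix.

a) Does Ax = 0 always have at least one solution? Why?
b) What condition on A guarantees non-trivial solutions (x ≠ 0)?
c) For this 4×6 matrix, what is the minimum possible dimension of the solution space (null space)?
a) Yes, x = 0 is always a solution. b) When A has linearly dependent columns (rank < n). c) Minimum nullity = 2.

a) x = 0 satisfies A·0 = 0, so the zero vector is always a solution.
b) Non-trivial solutions exist iff the columns of A are linearly dependent, equivalently rank(A) < n (the number of columns).
c) By rank-nullity, rank(A) + nullity(A) = n = 6. Since A has only 4 rows, rank(A) ≤ 4, so nullity(A) ≥ 6 - 4 = 2.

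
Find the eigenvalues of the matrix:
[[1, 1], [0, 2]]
λ = 1 and λ = 2

Characteristic equation: det(A - λI) = 0
λ² - (trace)λ + (det) = 0
λ² - (3)λ + (2) = 0
λ² - 3λ + 2 = 0
Solving: λ = 1, 2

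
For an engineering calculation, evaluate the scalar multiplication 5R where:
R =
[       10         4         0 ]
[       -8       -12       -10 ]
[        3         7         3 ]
5R =
[       50        20         0 ]
[      -40       -60       -50 ]
[       15        35        15 ]

Scalar multiplication is elementwise: (5R)[i][j] = 5 * R[i][j].
  (5R)[0][0] = 5 * (10) = 50
  (5R)[0][1] = 5 * (4) = 20
  (5R)[0][2] = 5 * (0) = 0
  (5R)[1][0] = 5 * (-8) = -40
  (5R)[1][1] = 5 * (-12) = -60
  (5R)[1][2] = 5 * (-10) = -50
  (5R)[2][0] = 5 * (3) = 15
  (5R)[2][1] = 5 * (7) = 35
  (5R)[2][2] = 5 * (3) = 15
5R =
[       50        20         0 ]
[      -40       -60       -50 ]
[       15        35        15 ]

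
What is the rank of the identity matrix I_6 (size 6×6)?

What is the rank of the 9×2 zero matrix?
rank(I_6) = 6, rank(0) = 0

The identity I_6 has 6 columns that are the standard basis vectors e_1, …, e_6. These are linearly independent, so all 6 columns are pivots and rank(I_6) = 6.
The 9×2 zero matrix has every entry zero, so every row is the zero row and there are no pivots; rank(0) = 0.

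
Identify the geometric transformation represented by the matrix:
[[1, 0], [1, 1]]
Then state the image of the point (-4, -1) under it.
vertical shear with factor 1; image of (-4, -1) is (-4, -5)

The matrix [[1, 0], [k, 1]] sends (x, y) to (x, 1x + y), leaving the x-coordinate fixed: a vertical shear.
The matrix [[1, 0], [1, 1]] represents: vertical shear with factor 1.
Applying it to (-4, -1): [1·-4 + 0·-1, 1·-4 + 1·-1] = (-4, -5).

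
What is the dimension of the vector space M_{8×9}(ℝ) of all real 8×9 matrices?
Dimension = 72

A real 8×9 matrix is determined by its 8·9 = 72 independent entries.
A standard basis is {E_ij : 1 ≤ i ≤ 8, 1 ≤ j ≤ 9}, where E_ij has a 1 in position (i, j) and 0 elsewhere — there are 72 such matrices, and they are linearly independent and span M_{8×9}(ℝ).
Therefore dim(M_{8×9}(ℝ)) = 72.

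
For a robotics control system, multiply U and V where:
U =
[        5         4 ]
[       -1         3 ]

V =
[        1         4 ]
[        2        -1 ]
UV =
[       13        16 ]
[        5        -7 ]

Matrix multiplication: (UV)[i][j] = sum over k of U[i][k] * V[k][j].
  (UV)[0][0] = (5)*(1) + (4)*(2) = 13
  (UV)[0][1] = (5)*(4) + (4)*(-1) = 16
  (UV)[1][0] = (-1)*(1) + (3)*(2) = 5
  (UV)[1][1] = (-1)*(4) + (3)*(-1) = -7
UV =
[       13        16 ]
[        5        -7 ]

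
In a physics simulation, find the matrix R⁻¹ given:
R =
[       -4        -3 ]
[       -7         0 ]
det(R) = -21
R⁻¹ =
[        0      -1/7 ]
[     -1/3      4/21 ]

For a 2×2 matrix R = [[a, b], [c, d]] with det(R) ≠ 0, R⁻¹ = (1/det(R)) * [[d, -b], [-c, a]].
det(R) = (-4)*(0) - (-3)*(-7) = 0 - 21 = -21.
R⁻¹ = (1/-21) * [[0, 3], [7, -4]].
Dividing each entry by -21 and reducing:
R⁻¹ =
[        0      -1/7 ]
[     -1/3      4/21 ]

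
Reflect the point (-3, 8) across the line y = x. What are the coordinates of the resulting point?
(8, -3)

Reflection across line y = x: (-3, 8) → (8, -3)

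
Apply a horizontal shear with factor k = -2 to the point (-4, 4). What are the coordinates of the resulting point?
(-12, 4)

Shear matrix for horizontal shear with factor k = -2:
[[1, -2], [0, 1]]
Result: (-4, 4) → (-12, 4)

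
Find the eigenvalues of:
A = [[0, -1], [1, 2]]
λ = 1, 1

Solve det(A - λI) = 0. For a 2×2 matrix this is λ² - (trace)λ + det = 0.
trace(A) = 0 + 2 = 2.
det(A) = (0)*(2) - (-1)*(1) = 0 + 1 = 1.
Characteristic equation: λ² - (2)λ + (1) = 0.
Discriminant: (2)² - 4*(1) = 4 - 4 = 0.
Roots: λ = (2 ± √0) / 2 = 1, 1.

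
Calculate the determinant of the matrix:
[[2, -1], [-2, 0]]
-2

For a 2×2 matrix [[a, b], [c, d]], det = ad - bc
det = (2)(0) - (-1)(-2) = 0 - 2 = -2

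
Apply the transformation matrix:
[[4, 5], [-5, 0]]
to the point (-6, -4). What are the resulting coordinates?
(-44, 30)

Matrix multiplication:
[[4, 5], [-5, 0]] × [-6, -4]ᵀ
= [4×-6 + 5×-4, -5×-6 + 0×-4]ᵀ
= [-44.0000, 30.0000]ᵀ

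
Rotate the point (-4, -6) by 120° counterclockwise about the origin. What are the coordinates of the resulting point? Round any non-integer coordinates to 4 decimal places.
(7.1962, -0.4641)

Rotation matrix R(θ) = [[cos θ, -sin θ], [sin θ, cos θ]]; for θ = 120°:
R = [[-1/2, -√3/2], [√3/2, -1/2]]
Result: R × [-4, -6]ᵀ = [-1/2·-4 + (-√3/2)·-6, √3/2·-4 + (-1/2)·-6]ᵀ = (7.1962, -0.4641)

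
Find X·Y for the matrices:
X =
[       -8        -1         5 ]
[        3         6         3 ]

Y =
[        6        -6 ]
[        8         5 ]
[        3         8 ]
XY =
[      -41        83 ]
[       75        36 ]

Matrix multiplication: (XY)[i][j] = sum over k of X[i][k] * Y[k][j].
  (XY)[0][0] = (-8)*(6) + (-1)*(8) + (5)*(3) = -41
  (XY)[0][1] = (-8)*(-6) + (-1)*(5) + (5)*(8) = 83
  (XY)[1][0] = (3)*(6) + (6)*(8) + (3)*(3) = 75
  (XY)[1][1] = (3)*(-6) + (6)*(5) + (3)*(8) = 36
XY =
[      -41        83 ]
[       75        36 ]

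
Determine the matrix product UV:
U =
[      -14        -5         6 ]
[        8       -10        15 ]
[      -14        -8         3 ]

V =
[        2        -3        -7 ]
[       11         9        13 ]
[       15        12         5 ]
UV =
[        7        69        63 ]
[      131        66      -111 ]
[      -71         6         9 ]

Matrix multiplication: (UV)[i][j] = sum over k of U[i][k] * V[k][j].
  (UV)[0][0] = (-14)*(2) + (-5)*(11) + (6)*(15) = 7
  (UV)[0][1] = (-14)*(-3) + (-5)*(9) + (6)*(12) = 69
  (UV)[0][2] = (-14)*(-7) + (-5)*(13) + (6)*(5) = 63
  (UV)[1][0] = (8)*(2) + (-10)*(11) + (15)*(15) = 131
  (UV)[1][1] = (8)*(-3) + (-10)*(9) + (15)*(12) = 66
  (UV)[1][2] = (8)*(-7) + (-10)*(13) + (15)*(5) = -111
  (UV)[2][0] = (-14)*(2) + (-8)*(11) + (3)*(15) = -71
  (UV)[2][1] = (-14)*(-3) + (-8)*(9) + (3)*(12) = 6
  (UV)[2][2] = (-14)*(-7) + (-8)*(13) + (3)*(5) = 9
UV =
[        7        69        63 ]
[      131        66      -111 ]
[      -71         6         9 ]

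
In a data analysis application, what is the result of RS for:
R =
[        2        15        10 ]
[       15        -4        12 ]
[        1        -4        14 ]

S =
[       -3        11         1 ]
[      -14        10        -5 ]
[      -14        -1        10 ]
RS =
[     -356       162        27 ]
[     -157       113       155 ]
[     -143       -43       161 ]

Matrix multiplication: (RS)[i][j] = sum over k of R[i][k] * S[k][j].
  (RS)[0][0] = (2)*(-3) + (15)*(-14) + (10)*(-14) = -356
  (RS)[0][1] = (2)*(11) + (15)*(10) + (10)*(-1) = 162
  (RS)[0][2] = (2)*(1) + (15)*(-5) + (10)*(10) = 27
  (RS)[1][0] = (15)*(-3) + (-4)*(-14) + (12)*(-14) = -157
  (RS)[1][1] = (15)*(11) + (-4)*(10) + (12)*(-1) = 113
  (RS)[1][2] = (15)*(1) + (-4)*(-5) + (12)*(10) = 155
  (RS)[2][0] = (1)*(-3) + (-4)*(-14) + (14)*(-14) = -143
  (RS)[2][1] = (1)*(11) + (-4)*(10) + (14)*(-1) = -43
  (RS)[2][2] = (1)*(1) + (-4)*(-5) + (14)*(10) = 161
RS =
[     -356       162        27 ]
[     -157       113       155 ]
[     -143       -43       161 ]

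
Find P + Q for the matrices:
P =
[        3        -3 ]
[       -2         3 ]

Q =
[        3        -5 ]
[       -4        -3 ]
P + Q =
[        6        -8 ]
[       -6         0 ]

Matrix addition is elementwise: (P+Q)[i][j] = P[i][j] + Q[i][j].
  (P+Q)[0][0] = (3) + (3) = 6
  (P+Q)[0][1] = (-3) + (-5) = -8
  (P+Q)[1][0] = (-2) + (-4) = -6
  (P+Q)[1][1] = (3) + (-3) = 0
P + Q =
[        6        -8 ]
[       -6         0 ]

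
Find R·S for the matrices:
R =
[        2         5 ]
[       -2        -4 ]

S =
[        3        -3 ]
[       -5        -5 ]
RS =
[      -19       -31 ]
[       14        26 ]

Matrix multiplication: (RS)[i][j] = sum over k of R[i][k] * S[k][j].
  (RS)[0][0] = (2)*(3) + (5)*(-5) = -19
  (RS)[0][1] = (2)*(-3) + (5)*(-5) = -31
  (RS)[1][0] = (-2)*(3) + (-4)*(-5) = 14
  (RS)[1][1] = (-2)*(-3) + (-4)*(-5) = 26
RS =
[      -19       -31 ]
[       14        26 ]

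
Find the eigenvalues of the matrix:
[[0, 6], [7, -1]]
λ = -7 and λ = 6

Characteristic equation: det(A - λI) = 0
λ² - (trace)λ + (det) = 0
λ² - (-1)λ + (-42) = 0
λ² + 1λ - 42 = 0
Solving: λ = -7, 6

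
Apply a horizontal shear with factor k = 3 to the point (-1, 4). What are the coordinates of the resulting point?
(11, 4)

Shear matrix for horizontal shear with factor k = 3:
[[1, 3], [0, 1]]
Result: (-1, 4) → (11, 4)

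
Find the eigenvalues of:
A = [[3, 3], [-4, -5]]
λ = -3, 1

Solve det(A - λI) = 0. For a 2×2 matrix this is λ² - (trace)λ + det = 0.
trace(A) = 3 - 5 = -2.
det(A) = (3)*(-5) - (3)*(-4) = -15 + 12 = -3.
Characteristic equation: λ² - (-2)λ + (-3) = 0.
Discriminant: (-2)² - 4*(-3) = 4 + 12 = 16.
Roots: λ = (-2 ± √16) / 2 = -3, 1.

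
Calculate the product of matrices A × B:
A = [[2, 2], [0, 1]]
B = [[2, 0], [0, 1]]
[[4, 2], [0, 1]]

Matrix multiplication:
C[0][0] = 2×2 + 2×0 = 4
C[0][1] = 2×0 + 2×1 = 2
C[1][0] = 0×2 + 1×0 = 0
C[1][1] = 0×0 + 1×1 = 1
Result: [[4, 2], [0, 1]]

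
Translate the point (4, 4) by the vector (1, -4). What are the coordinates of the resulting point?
(5, 0)

Translation by (1, -4):
x' = 4 + 1 = 5
y' = 4 + -4 = 0
Homogeneous matrix: [[1, 0, 1], [0, 1, -4], [0, 0, 1]]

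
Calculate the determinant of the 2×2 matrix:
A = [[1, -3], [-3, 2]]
-7

For A = [[a, b], [c, d]], det(A) = a*d - b*c.
det(A) = (1)*(2) - (-3)*(-3) = 2 - 9 = -7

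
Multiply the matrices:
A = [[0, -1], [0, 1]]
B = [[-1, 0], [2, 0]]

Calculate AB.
[[-2, 0], [2, 0]]

Each entry (i,j) of AB = sum over k of A[i][k]*B[k][j].
(AB)[0][0] = (0)*(-1) + (-1)*(2) = -2
(AB)[0][1] = (0)*(0) + (-1)*(0) = 0
(AB)[1][0] = (0)*(-1) + (1)*(2) = 2
(AB)[1][1] = (0)*(0) + (1)*(0) = 0
AB = [[-2, 0], [2, 0]]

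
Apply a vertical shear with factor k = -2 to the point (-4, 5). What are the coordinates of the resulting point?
(-4, 13)

Shear matrix for vertical shear with factor k = -2:
[[1, 0], [-2, 1]]
Result: (-4, 5) → (-4, 13)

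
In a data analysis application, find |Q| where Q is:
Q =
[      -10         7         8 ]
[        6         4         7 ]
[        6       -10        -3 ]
det(Q) = -832

Expand along row 0 (cofactor expansion): det(Q) = a*(e*i - f*h) - b*(d*i - f*g) + c*(d*h - e*g), where the 3×3 is [[a, b, c], [d, e, f], [g, h, i]].
Minor M_00 = (4)*(-3) - (7)*(-10) = -12 + 70 = 58.
Minor M_01 = (6)*(-3) - (7)*(6) = -18 - 42 = -60.
Minor M_02 = (6)*(-10) - (4)*(6) = -60 - 24 = -84.
det(Q) = (-10)*(58) - (7)*(-60) + (8)*(-84) = -580 + 420 - 672 = -832.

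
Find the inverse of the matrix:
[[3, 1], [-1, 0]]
[[0, -1], [1, 3]]

For [[a,b],[c,d]], inverse = (1/det)·[[d,-b],[-c,a]]
det = 3·0 - 1·-1 = 1
Inverse = (1/1)·[[0, -1], [1, 3]]
        = [[0, -1], [1, 3]]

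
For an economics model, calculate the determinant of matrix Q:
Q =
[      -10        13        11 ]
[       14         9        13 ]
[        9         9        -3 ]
det(Q) = 4002

Expand along row 0 (cofactor expansion): det(Q) = a*(e*i - f*h) - b*(d*i - f*g) + c*(d*h - e*g), where the 3×3 is [[a, b, c], [d, e, f], [g, h, i]].
Minor M_00 = (9)*(-3) - (13)*(9) = -27 - 117 = -144.
Minor M_01 = (14)*(-3) - (13)*(9) = -42 - 117 = -159.
Minor M_02 = (14)*(9) - (9)*(9) = 126 - 81 = 45.
det(Q) = (-10)*(-144) - (13)*(-159) + (11)*(45) = 1440 + 2067 + 495 = 4002.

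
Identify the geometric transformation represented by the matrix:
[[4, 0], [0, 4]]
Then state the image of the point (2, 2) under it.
uniform scaling by factor 4; image of (2, 2) is (8, 8)

This is a diagonal matrix with equal entries 4, so it scales both axes by the same factor 4.
The matrix [[4, 0], [0, 4]] represents: uniform scaling by factor 4.
Applying it to (2, 2): [4·2 + 0·2, 0·2 + 4·2] = (8, 8).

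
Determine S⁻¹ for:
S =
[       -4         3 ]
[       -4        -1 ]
det(S) = 16
S⁻¹ =
[    -1/16     -3/16 ]
[      1/4      -1/4 ]

For a 2×2 matrix S = [[a, b], [c, d]] with det(S) ≠ 0, S⁻¹ = (1/det(S)) * [[d, -b], [-c, a]].
det(S) = (-4)*(-1) - (3)*(-4) = 4 + 12 = 16.
S⁻¹ = (1/16) * [[-1, -3], [4, -4]].
Dividing each entry by 16 and reducing:
S⁻¹ =
[    -1/16     -3/16 ]
[      1/4      -1/4 ]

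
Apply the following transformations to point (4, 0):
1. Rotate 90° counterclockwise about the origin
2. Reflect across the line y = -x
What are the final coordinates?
(-4, 0)

Step 1: Rotate 90° → (0, 4)
Step 2: Reflect across the line y = -x → (-4, 0)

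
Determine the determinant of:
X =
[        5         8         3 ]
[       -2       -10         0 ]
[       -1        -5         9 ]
det(X) = -306

Expand along row 0 (cofactor expansion): det(X) = a*(e*i - f*h) - b*(d*i - f*g) + c*(d*h - e*g), where the 3×3 is [[a, b, c], [d, e, f], [g, h, i]].
Minor M_00 = (-10)*(9) - (0)*(-5) = -90 - 0 = -90.
Minor M_01 = (-2)*(9) - (0)*(-1) = -18 - 0 = -18.
Minor M_02 = (-2)*(-5) - (-10)*(-1) = 10 - 10 = 0.
det(X) = (5)*(-90) - (8)*(-18) + (3)*(0) = -450 + 144 + 0 = -306.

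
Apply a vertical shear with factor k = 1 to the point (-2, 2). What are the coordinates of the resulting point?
(-2, 0)

Shear matrix for vertical shear with factor k = 1:
[[1, 0], [1, 1]]
Result: (-2, 2) → (-2, 0)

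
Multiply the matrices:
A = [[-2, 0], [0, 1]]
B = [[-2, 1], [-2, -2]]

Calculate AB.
[[4, -2], [-2, -2]]

Each entry (i,j) of AB = sum over k of A[i][k]*B[k][j].
(AB)[0][0] = (-2)*(-2) + (0)*(-2) = 4
(AB)[0][1] = (-2)*(1) + (0)*(-2) = -2
(AB)[1][0] = (0)*(-2) + (1)*(-2) = -2
(AB)[1][1] = (0)*(1) + (1)*(-2) = -2
AB = [[4, -2], [-2, -2]]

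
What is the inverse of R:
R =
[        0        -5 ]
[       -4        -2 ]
det(R) = -20
R⁻¹ =
[     1/10      -1/4 ]
[     -1/5         0 ]

For a 2×2 matrix R = [[a, b], [c, d]] with det(R) ≠ 0, R⁻¹ = (1/det(R)) * [[d, -b], [-c, a]].
det(R) = (0)*(-2) - (-5)*(-4) = 0 - 20 = -20.
R⁻¹ = (1/-20) * [[-2, 5], [4, 0]].
Dividing each entry by -20 and reducing:
R⁻¹ =
[     1/10      -1/4 ]
[     -1/5         0 ]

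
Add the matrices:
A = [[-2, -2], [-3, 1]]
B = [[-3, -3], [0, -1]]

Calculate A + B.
[[-5, -5], [-3, 0]]

Add corresponding elements:
(-2)+(-3)=-5
(-2)+(-3)=-5
(-3)+(0)=-3
(1)+(-1)=0
A + B = [[-5, -5], [-3, 0]]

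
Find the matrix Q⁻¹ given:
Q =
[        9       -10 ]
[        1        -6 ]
det(Q) = -44
Q⁻¹ =
[     3/22     -5/22 ]
[     1/44     -9/44 ]

For a 2×2 matrix Q = [[a, b], [c, d]] with det(Q) ≠ 0, Q⁻¹ = (1/det(Q)) * [[d, -b], [-c, a]].
det(Q) = (9)*(-6) - (-10)*(1) = -54 + 10 = -44.
Q⁻¹ = (1/-44) * [[-6, 10], [-1, 9]].
Dividing each entry by -44 and reducing:
Q⁻¹ =
[     3/22     -5/22 ]
[     1/44     -9/44 ]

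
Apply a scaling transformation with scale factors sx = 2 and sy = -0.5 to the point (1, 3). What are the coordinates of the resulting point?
(2, -1.5)

Scaling matrix:
[[2, 0], [0, -0.50]]
Result: (1 × 2, 3 × -0.5) = (2, -1.5)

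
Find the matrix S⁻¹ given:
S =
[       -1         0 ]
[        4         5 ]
det(S) = -5
S⁻¹ =
[       -1         0 ]
[      4/5       1/5 ]

For a 2×2 matrix S = [[a, b], [c, d]] with det(S) ≠ 0, S⁻¹ = (1/det(S)) * [[d, -b], [-c, a]].
det(S) = (-1)*(5) - (0)*(4) = -5 - 0 = -5.
S⁻¹ = (1/-5) * [[5, 0], [-4, -1]].
Dividing each entry by -5 and reducing:
S⁻¹ =
[       -1         0 ]
[      4/5       1/5 ]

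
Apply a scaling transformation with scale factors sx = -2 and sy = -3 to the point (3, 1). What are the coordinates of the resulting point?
(-6, -3)

Scaling matrix:
[[-2, 0], [0, -3]]
Result: (3 × -2, 1 × -3) = (-6, -3)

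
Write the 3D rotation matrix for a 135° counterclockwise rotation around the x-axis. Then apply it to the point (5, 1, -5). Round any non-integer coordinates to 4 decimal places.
R = [[1, 0, 0], [0, -√2/2, -√2/2], [0, √2/2, -√2/2]]; R·(5, 1, -5) = (5.0000, 2.8284, 4.2426)

Rotation matrix for 135° around x-axis:
cos(135°) = -√2/2, sin(135°) = √2/2
R = [[1, 0, 0], [0, -√2/2, -√2/2], [0, √2/2, -√2/2]]
Apply to (5, 1, -5): R·[5, 1, -5]ᵀ = (5.0000, 2.8284, 4.2426)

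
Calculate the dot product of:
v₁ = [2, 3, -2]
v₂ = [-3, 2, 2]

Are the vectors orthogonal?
-4, No

The dot product is the sum of products of corresponding components.
v₁·v₂ = (2)*(-3) + (3)*(2) + (-2)*(2) = -6 + 6 - 4 = -4.
Two vectors are orthogonal iff their dot product is 0; here the dot product is -4, so the vectors are not orthogonal.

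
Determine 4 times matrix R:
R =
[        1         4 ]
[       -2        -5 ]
4R =
[        4        16 ]
[       -8       -20 ]

Scalar multiplication is elementwise: (4R)[i][j] = 4 * R[i][j].
  (4R)[0][0] = 4 * (1) = 4
  (4R)[0][1] = 4 * (4) = 16
  (4R)[1][0] = 4 * (-2) = -8
  (4R)[1][1] = 4 * (-5) = -20
4R =
[        4        16 ]
[       -8       -20 ]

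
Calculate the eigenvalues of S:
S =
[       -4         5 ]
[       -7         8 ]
λ = 1, 3

Solve det(S - λI) = 0. For a 2×2 matrix the characteristic equation is λ² - (trace)λ + det = 0.
trace(S) = a + d = -4 + 8 = 4.
det(S) = a*d - b*c = (-4)*(8) - (5)*(-7) = -32 + 35 = 3.
Characteristic equation: λ² - (4)λ + (3) = 0.
Discriminant = (4)² - 4*(3) = 16 - 12 = 4.
λ = (4 ± √4) / 2 = (4 ± 2) / 2 = 1, 3.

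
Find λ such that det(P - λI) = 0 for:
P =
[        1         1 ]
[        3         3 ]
λ = 0, 4

Solve det(P - λI) = 0. For a 2×2 matrix the characteristic equation is λ² - (trace)λ + det = 0.
trace(P) = a + d = 1 + 3 = 4.
det(P) = a*d - b*c = (1)*(3) - (1)*(3) = 3 - 3 = 0.
Characteristic equation: λ² - (4)λ + (0) = 0.
Discriminant = (4)² - 4*(0) = 16 - 0 = 16.
λ = (4 ± √16) / 2 = (4 ± 4) / 2 = 0, 4.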